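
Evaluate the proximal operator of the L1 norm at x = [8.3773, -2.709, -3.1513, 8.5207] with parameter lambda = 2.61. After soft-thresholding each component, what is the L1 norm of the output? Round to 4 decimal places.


Soft-thresholding with lambda = 2.61:
prox(8.3773) = sign(8.3773)*max(|8.3773| - 2.61, 0) = 5.7673
prox(-2.709) = sign(-2.709)*max(|-2.709| - 2.61, 0) = -0.099
prox(-3.1513) = sign(-3.1513)*max(|-3.1513| - 2.61, 0) = -0.5413
prox(8.5207) = sign(8.5207)*max(|8.5207| - 2.61, 0) = 5.9107
prox(x) = [5.7673, -0.099, -0.5413, 5.9107]
||prox(x)||_1 = 5.7673 + 0.099 + 0.5413 + 5.9107 = 12.3183


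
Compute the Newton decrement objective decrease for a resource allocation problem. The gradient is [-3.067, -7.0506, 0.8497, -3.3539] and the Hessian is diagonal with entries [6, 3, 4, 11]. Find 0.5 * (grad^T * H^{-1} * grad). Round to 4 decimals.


Step 1: H is diagonal, so H^(-1) * g = [-0.5112, -2.3502, 0.2124, -0.3049].
Step 2: g^T H^(-1) g = sum_i g_i^2 / H_ii
  = (-3.067)^2/6 + (-7.0506)^2/3 + (0.8497)^2/4 + (-3.3539)^2/11
  = 1.5677 + 16.5703 + 0.1805 + 1.0226 = 19.3412
Step 3: Objective decrease = 0.5 * g^T H^(-1) g = 9.6706


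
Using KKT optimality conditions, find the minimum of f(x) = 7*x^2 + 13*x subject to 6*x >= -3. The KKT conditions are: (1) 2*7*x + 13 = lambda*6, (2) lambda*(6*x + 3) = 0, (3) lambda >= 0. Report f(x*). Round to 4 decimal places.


Step 1: Try lambda = 0 (constraint inactive).
x_unc = -13/(2*7) = -0.9286
Check: 6*-0.9286 = -5.5716 < -3 -- violated!
Step 2: Constraint must be active: 6*x = -3
x* = -3/6 = -0.5
lambda = (2*7*(-0.5) + 13)/6 = 1.0
Step 3: Compute optimal value.
f(x*) = 7*(-0.5)^2 + 13*(-0.5) = -4.75


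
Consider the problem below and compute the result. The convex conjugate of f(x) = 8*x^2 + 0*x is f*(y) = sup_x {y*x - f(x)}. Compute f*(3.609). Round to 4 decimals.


f*(y) = sup_x {y*x - a*x^2 - b*x} = sup_x {(y-b)*x - a*x^2}
FOC: (y - b) - 2a*x = 0 => x* = (y - b)/(2a)
x* = (3.609 - 0)/(2*8) = 0.2256
f*(3.609) = (y-b)^2/(4a) = (3.609 - 0)^2/(4*8)
= 13.0249/32 = 0.407


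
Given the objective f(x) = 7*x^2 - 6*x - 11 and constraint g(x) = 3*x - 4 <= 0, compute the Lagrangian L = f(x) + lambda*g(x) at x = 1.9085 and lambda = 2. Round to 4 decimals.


Step 1: Evaluate f(x).
f(1.9085) = 7*1.9085^2 - 6*1.9085 - 11 = 3.0456
Step 2: Evaluate g(x).
g(1.9085) = 3*1.9085 - 4 = 1.7255
Step 3: Compute Lagrangian.
L = 3.0456 + 2*1.7255 = 6.4966


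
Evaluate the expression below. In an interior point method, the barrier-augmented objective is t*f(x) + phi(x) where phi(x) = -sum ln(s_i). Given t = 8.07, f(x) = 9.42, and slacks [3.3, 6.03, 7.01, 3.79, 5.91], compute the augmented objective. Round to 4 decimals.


Step 1: Compute log-barrier.
ln values: [1.1939, 1.7967, 1.9473, 1.3324, 1.7766]
phi = -(1.1939 + 1.7967 + 1.9473 + 1.3324 + 1.7766) = -8.047
Step 2: Compute augmented objective.
t*f(x) = 8.07*9.42 = 76.0194
Total = 76.0194 - 8.047 = 67.9724


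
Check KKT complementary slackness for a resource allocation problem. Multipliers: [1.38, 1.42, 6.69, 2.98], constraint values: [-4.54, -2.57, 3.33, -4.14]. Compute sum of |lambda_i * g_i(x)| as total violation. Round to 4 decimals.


KKT complementary slackness check:
lambda_1 * g_1 = 1.38 * -4.54 = -6.2652
lambda_2 * g_2 = 1.42 * -2.57 = -3.6494
lambda_3 * g_3 = 6.69 * 3.33 = 22.2777
lambda_4 * g_4 = 2.98 * -4.14 = -12.3372
Total violation = 6.2652 + 3.6494 + 22.2777 + 12.3372 = 44.5295


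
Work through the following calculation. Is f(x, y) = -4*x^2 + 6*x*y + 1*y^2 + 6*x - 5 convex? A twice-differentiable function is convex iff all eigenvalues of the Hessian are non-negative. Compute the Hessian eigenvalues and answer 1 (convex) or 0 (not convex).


The Hessian of f(x,y) = -4*x^2 + 6*x*y + 1*y^2 + 6*x - 5 is:
H = [[-8, 6], [6, 2]]
Trace = -8 + 2 = -6
Determinant = -8*2 - (6)^2 = -52
Discriminant = (-6)^2 - 4*-52 = 244.0
Eigenvalues: lambda_1 = -10.8102, lambda_2 = 4.8102
The function is not convex.

0


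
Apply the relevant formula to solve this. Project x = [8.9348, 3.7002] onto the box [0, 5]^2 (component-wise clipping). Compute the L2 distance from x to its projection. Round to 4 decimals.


Project each component onto [0, 5].
clip(8.9348) = 5.0, clip(3.7002) = 3.7002
Projection = [5.0, 3.7002]
Squared diffs: [15.4827, 0.0]
Distance = sqrt(15.4827) = 3.9348


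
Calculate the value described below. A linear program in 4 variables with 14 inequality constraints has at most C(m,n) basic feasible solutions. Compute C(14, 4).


Each vertex corresponds to some choice of n active constraints out of m, so the number of vertices is at most C(m, n) = m! / (n!(m-n)!).
m = 14, n = 4
Numerator: 14 * 13 * 12 * 11
Denominator: 4! = 24
C(14, 4) = 1001


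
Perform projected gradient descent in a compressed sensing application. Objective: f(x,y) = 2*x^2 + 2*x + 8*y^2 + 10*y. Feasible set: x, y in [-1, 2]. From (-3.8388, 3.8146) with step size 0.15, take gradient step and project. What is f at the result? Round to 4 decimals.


Step 1: Compute gradient at (-3.8388, 3.8146).
grad_x = 2*2*-3.8388 + 2 = -13.3552
grad_y = 2*8*3.8146 + 10 = 71.0336
Step 2: Gradient step.
x_raw = -3.8388 - 0.15*-13.3552 = -1.8355
y_raw = 3.8146 - 0.15*71.0336 = -6.8404
Step 3: Project onto [-1, 2].
x_proj = clip(-1.8355) = -1.0
y_proj = clip(-6.8404) = -1.0
Step 4: Evaluate f.
f(-1.0, -1.0) = -2.0


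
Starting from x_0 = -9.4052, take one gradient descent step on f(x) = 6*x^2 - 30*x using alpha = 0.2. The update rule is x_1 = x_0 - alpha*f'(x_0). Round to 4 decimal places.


We compute the gradient at x_0 and apply the update.
f'(x) = 12*x - 30
f'(-9.4052) = 12*-9.4052 - 30 = -142.8624
x_1 = -9.4052 - 0.2*-142.8624 = 19.1673


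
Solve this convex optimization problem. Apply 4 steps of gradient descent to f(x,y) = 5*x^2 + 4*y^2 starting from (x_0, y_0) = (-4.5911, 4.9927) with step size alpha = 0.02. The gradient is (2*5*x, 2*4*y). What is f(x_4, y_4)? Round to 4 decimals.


Gradient descent on f(x,y) = 5*x^2 + 4*y^2.
Starting point: (-4.5911, 4.9927), alpha = 0.02
Step 1: grad_x = 2*5*-4.5911 = -45.911, grad_y = 2*4*4.9927 = 39.9416
  x_1 = -4.5911 - 0.02*-45.911 = -3.6729
  y_1 = 4.9927 - 0.02*39.9416 = 4.1939
Step 2: grad_x = 2*5*-3.6729 = -36.7288, grad_y = 2*4*4.1939 = 33.5509
  x_2 = -3.6729 - 0.02*-36.7288 = -2.9383
  y_2 = 4.1939 - 0.02*33.5509 = 3.5228
Step 3: grad_x = 2*5*-2.9383 = -29.383, grad_y = 2*4*3.5228 = 28.1828
  x_3 = -2.9383 - 0.02*-29.383 = -2.3506
  y_3 = 3.5228 - 0.02*28.1828 = 2.9592
Step 4: grad_x = 2*5*-2.3506 = -23.5064, grad_y = 2*4*2.9592 = 23.6735
  x_4 = -2.3506 - 0.02*-23.5064 = -1.8805
  y_4 = 2.9592 - 0.02*23.6735 = 2.4857
f(-1.8805, 2.4857) = 5*(-1.8805)^2 + 4*2.4857^2 = 42.3969


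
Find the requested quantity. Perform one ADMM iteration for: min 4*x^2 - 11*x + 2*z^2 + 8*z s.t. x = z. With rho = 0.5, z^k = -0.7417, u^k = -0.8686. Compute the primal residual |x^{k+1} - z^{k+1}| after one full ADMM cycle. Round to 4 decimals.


ADMM iteration with rho = 0.5, z^k = -0.7417, u^k = -0.8686
Step 1: x-update.
Minimize 4*x^2 - 11*x + (0.5/2)*(x + 0.7417 - 0.8686)^2
FOC: (2*4 + 0.5)*x = 11 + 0.5*(-0.7417 + 0.8686)
x^{k+1} = 1.3016
Step 2: z-update.
Minimize 2*z^2 + 8*z + (0.5/2)*(1.3016 - z - 0.8686)^2
FOC: (2*2 + 0.5)*z = -8 + 0.5*(1.3016 - 0.8686)
z^{k+1} = -1.7297
Step 3: u-update.
u^{k+1} = -0.8686 + 1.3016 + 1.7297 = 2.1627
Step 4: Primal residual = |1.3016 + 1.7297| = 3.0313


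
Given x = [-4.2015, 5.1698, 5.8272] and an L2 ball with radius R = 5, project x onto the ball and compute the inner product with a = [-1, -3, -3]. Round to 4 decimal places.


Step 1: Compute ||x|| (intermediates to 6 decimals).
||x|| = sqrt((-4.2015)^2 + 5.1698^2 + 5.8272^2) = 8.850745
Step 2: Project.
Since ||x|| > R, scale = R/||x|| = 5/8.850745 = 0.564924, proj(x) = scale * x
proj(x) = [-2.373528, 2.920544, 3.291925]
Step 3: Dot product.
a^T * proj(x) = -1*(-2.373528) - 3*2.920544 - 3*3.291925 = -16.2639


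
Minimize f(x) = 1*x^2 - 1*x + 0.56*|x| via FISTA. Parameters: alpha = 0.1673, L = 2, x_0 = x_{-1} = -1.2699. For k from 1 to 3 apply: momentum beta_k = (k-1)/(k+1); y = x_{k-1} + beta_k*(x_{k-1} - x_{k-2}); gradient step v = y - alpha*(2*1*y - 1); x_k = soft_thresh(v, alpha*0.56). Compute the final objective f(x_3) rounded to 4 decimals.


FISTA on f(x) = 1*x^2 - 1*x + 0.56*|x|
L = 2, alpha = 0.1673
Iteration 1: beta = 0.0, y = -1.2699 + 0.0*(-1.2699 + 1.2699) = -1.2699
  grad(y) = -3.5398, v = y - alpha*grad = -0.6777
  prox(v) = soft_thresh(-0.6777, 0.0937) = -0.584
Iteration 2: beta = 0.3333, y = -0.584 + 0.3333*(-0.584 + 1.2699) = -0.3554
  grad(y) = -1.7107, v = y - alpha*grad = -0.0692
  prox(v) = soft_thresh(-0.0692, 0.0937) = 0.0
Iteration 3: beta = 0.5, y = 0.0 + 0.5*(0.0 + 0.584) = 0.292
  grad(y) = -0.416, v = y - alpha*grad = 0.3616
  prox(v) = soft_thresh(0.3616, 0.0937) = 0.2679
f(x_3) = 1*0.2679^2 - 1*0.2679 + 0.56*|0.2679| = -0.0461


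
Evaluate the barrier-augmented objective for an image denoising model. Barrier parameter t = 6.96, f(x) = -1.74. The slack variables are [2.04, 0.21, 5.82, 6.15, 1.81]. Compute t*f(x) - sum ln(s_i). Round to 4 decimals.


Step 1: Compute log-barrier.
ln values: [0.7129, -1.5606, 1.7613, 1.8165, 0.5933]
phi = -(0.7129 - 1.5606 + 1.7613 + 1.8165 + 0.5933) = -3.3234
Step 2: Compute augmented objective.
t*f(x) = 6.96*-1.74 = -12.1104
Total = -12.1104 - 3.3234 = -15.4338


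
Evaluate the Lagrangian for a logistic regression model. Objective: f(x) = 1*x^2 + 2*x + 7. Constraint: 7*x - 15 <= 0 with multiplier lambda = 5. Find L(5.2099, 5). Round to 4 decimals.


Step 1: Evaluate f(x).
f(5.2099) = 1*5.2099^2 + 2*5.2099 + 7 = 44.5629
Step 2: Evaluate g(x).
g(5.2099) = 7*5.2099 - 15 = 21.4693
Step 3: Compute Lagrangian.
L = 44.5629 + 5*21.4693 = 151.9094


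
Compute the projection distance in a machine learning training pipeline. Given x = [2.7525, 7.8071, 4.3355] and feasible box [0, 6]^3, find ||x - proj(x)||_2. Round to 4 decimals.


Project each component onto [0, 6].
clip(2.7525) = 2.7525, clip(7.8071) = 6.0, clip(4.3355) = 4.3355
Projection = [2.7525, 6.0, 4.3355]
Squared diffs: [0.0, 3.2656, 0.0]
Distance = sqrt(3.2656) = 1.8071


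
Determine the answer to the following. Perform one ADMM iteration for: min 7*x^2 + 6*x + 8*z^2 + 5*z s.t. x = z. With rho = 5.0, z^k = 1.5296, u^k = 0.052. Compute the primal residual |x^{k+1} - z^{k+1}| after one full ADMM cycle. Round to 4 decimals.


ADMM iteration with rho = 5.0, z^k = 1.5296, u^k = 0.052
Step 1: x-update.
Minimize 7*x^2 + 6*x + (5.0/2)*(x - 1.5296 + 0.052)^2
FOC: (2*7 + 5.0)*x = -6 + 5.0*(1.5296 - 0.052)
x^{k+1} = 0.0731
Step 2: z-update.
Minimize 8*z^2 + 5*z + (5.0/2)*(0.0731 - z + 0.052)^2
FOC: (2*8 + 5.0)*z = -5 + 5.0*(0.0731 + 0.052)
z^{k+1} = -0.2083
Step 3: u-update.
u^{k+1} = 0.052 + 0.0731 + 0.2083 = 0.3334
Step 4: Primal residual = |0.0731 + 0.2083| = 0.2814


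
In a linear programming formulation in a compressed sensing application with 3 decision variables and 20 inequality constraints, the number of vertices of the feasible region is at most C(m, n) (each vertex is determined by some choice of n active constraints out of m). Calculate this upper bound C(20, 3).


Each vertex corresponds to some choice of n active constraints out of m, so the number of vertices is at most C(m, n) = m! / (n!(m-n)!).
m = 20, n = 3
Numerator: 20 * 19 * 18
Denominator: 3! = 6
C(20, 3) = 1140


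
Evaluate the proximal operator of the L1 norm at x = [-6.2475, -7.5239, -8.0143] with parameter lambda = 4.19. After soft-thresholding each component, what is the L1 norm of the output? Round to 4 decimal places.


Soft-thresholding with lambda = 4.19:
prox(-6.2475) = sign(-6.2475)*max(|-6.2475| - 4.19, 0) = -2.0575
prox(-7.5239) = sign(-7.5239)*max(|-7.5239| - 4.19, 0) = -3.3339
prox(-8.0143) = sign(-8.0143)*max(|-8.0143| - 4.19, 0) = -3.8243
prox(x) = [-2.0575, -3.3339, -3.8243]
||prox(x)||_1 = 2.0575 + 3.3339 + 3.8243 = 9.2157


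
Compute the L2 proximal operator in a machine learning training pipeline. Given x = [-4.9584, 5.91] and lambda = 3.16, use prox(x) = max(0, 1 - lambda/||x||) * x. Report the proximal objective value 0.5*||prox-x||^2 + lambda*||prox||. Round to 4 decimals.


Step 1: Compute ||x||.
||x|| = 7.7145
Step 2: Compute scaling factor.
scale = max(0, 1 - 3.16/7.7145) = 0.5904
Step 3: prox(x) = [-2.9274, 3.4892]
||prox(x)|| = 4.5545
Step 4: Proximal objective.
0.5*||prox-x||^2 = 4.9928
lambda*||prox|| = 14.3922
Total = 19.3851


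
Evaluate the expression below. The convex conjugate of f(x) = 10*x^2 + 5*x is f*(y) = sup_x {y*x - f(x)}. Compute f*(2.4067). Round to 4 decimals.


f*(y) = sup_x {y*x - a*x^2 - b*x} = sup_x {(y-b)*x - a*x^2}
FOC: (y - b) - 2a*x = 0 => x* = (y - b)/(2a)
x* = (2.4067 - 5)/(2*10) = -0.1297
f*(2.4067) = (y-b)^2/(4a) = (2.4067 - 5)^2/(4*10)
= 6.7252/40 = 0.1681


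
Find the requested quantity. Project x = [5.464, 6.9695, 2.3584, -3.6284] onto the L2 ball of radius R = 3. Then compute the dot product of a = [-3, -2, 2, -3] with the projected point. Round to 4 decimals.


Step 1: Compute ||x|| (intermediates to 6 decimals).
||x|| = sqrt(5.464^2 + 6.9695^2 + 2.3584^2 + (-3.6284)^2) = 9.856803
Step 2: Project.
Since ||x|| > R, scale = R/||x|| = 3/9.856803 = 0.304358, proj(x) = scale * x
proj(x) = [1.663012, 2.121223, 0.717798, -1.104333]
Step 3: Dot product.
a^T * proj(x) = -3*1.663012 - 2*2.121223 + 2*0.717798 - 3*(-1.104333) = -4.4829


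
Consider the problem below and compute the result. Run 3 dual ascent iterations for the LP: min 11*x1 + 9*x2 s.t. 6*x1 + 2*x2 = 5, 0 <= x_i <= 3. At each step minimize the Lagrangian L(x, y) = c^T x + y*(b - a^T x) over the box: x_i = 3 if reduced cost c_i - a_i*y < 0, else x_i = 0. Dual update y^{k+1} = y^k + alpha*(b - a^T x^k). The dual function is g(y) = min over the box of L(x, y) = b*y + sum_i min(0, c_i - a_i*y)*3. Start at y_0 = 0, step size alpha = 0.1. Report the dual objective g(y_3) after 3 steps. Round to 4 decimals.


Dual ascent for LP: min 11*x1 + 9*x2, 6*x1 + 2*x2 = 5, 0 <= x_i <= 3
Step 1: y^k = 0.0, reduced costs: (11.0, 9.0)
  x^k = (0.0, 0.0), subgradient = b - a^T x = 5.0
  y^{k+1} = 0.0 + 0.1*5.0 = 0.5
Step 2: y^k = 0.5, reduced costs: (8.0, 8.0)
  x^k = (0.0, 0.0), subgradient = b - a^T x = 5.0
  y^{k+1} = 0.5 + 0.1*5.0 = 1.0
Step 3: y^k = 1.0, reduced costs: (5.0, 7.0)
  x^k = (0.0, 0.0), subgradient = b - a^T x = 5.0
  y^{k+1} = 1.0 + 0.1*5.0 = 1.5
Dual objective at y_3 = 1.5: reduced costs (2.0, 6.0), box minimizer x = (0.0, 0.0)
g(y_3) = b*y + (c1 - a1*y)*x1 + (c2 - a2*y)*x2 = 5*1.5 + 2.0*0.0 + 6.0*0.0 = 7.5 + 0.0 + 0.0 = 7.5


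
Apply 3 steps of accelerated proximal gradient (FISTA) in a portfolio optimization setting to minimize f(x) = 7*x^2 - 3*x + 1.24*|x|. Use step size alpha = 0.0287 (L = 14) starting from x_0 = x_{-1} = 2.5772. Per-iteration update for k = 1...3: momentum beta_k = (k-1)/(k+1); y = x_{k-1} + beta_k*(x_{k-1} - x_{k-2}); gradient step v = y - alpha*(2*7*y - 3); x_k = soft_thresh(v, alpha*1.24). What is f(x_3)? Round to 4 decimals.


FISTA on f(x) = 7*x^2 - 3*x + 1.24*|x|
L = 14, alpha = 0.0287
Iteration 1: beta = 0.0, y = 2.5772 + 0.0*(2.5772 - 2.5772) = 2.5772
  grad(y) = 33.0808, v = y - alpha*grad = 1.6278
  prox(v) = soft_thresh(1.6278, 0.0356) = 1.5922
Iteration 2: beta = 0.3333, y = 1.5922 + 0.3333*(1.5922 - 2.5772) = 1.2639
  grad(y) = 14.694, v = y - alpha*grad = 0.8421
  prox(v) = soft_thresh(0.8421, 0.0356) = 0.8066
Iteration 3: beta = 0.5, y = 0.8066 + 0.5*(0.8066 - 1.5922) = 0.4137
  grad(y) = 2.7922, v = y - alpha*grad = 0.3336
  prox(v) = soft_thresh(0.3336, 0.0356) = 0.298
f(x_3) = 7*0.298^2 - 3*0.298 + 1.24*|0.298| = 0.0972


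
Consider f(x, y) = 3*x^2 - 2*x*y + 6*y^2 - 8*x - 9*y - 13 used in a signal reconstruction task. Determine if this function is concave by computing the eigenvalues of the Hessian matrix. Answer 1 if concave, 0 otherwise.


The Hessian of f(x,y) = 3*x^2 - 2*x*y + 6*y^2 - 8*x - 9*y - 13 is:
H = [[6, -2], [-2, 12]]
Trace = 6 + 12 = 18
Determinant = 6*12 - (-2)^2 = 68
Discriminant = (18)^2 - 4*68 = 52.0
Eigenvalues: lambda_1 = 5.3944, lambda_2 = 12.6056
The function is not concave.

0


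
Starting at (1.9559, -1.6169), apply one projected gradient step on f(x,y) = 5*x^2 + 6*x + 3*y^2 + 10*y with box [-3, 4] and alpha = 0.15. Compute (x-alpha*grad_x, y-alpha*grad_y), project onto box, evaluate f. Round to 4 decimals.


Step 1: Compute gradient at (1.9559, -1.6169).
grad_x = 2*5*1.9559 + 6 = 25.559
grad_y = 2*3*-1.6169 + 10 = 0.2986
Step 2: Gradient step.
x_raw = 1.9559 - 0.15*25.559 = -1.878
y_raw = -1.6169 - 0.15*0.2986 = -1.6617
Step 3: Project onto [-3, 4].
x_proj = clip(-1.878) = -1.878
y_proj = clip(-1.6617) = -1.6617
Step 4: Evaluate f.
f(-1.878, -1.6617) = -1.9675


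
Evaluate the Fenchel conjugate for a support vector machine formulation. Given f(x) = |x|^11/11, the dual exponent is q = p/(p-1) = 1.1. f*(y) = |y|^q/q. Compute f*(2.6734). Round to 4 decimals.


The conjugate exponent q satisfies 1/p + 1/q = 1.
p = 11, so q = 11/(11 - 1) = 1.1
|y|^q = 2.6734^1.1 = 2.9496
f*(2.6734) = 2.9496 / 1.1 = 2.6815


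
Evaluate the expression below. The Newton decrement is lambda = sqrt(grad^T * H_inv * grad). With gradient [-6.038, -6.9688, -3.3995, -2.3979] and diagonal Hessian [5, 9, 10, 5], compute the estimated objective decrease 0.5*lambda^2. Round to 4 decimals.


Step 1: H is diagonal, so H^(-1) * g = [-1.2076, -0.7743, -0.34, -0.4796].
Step 2: g^T H^(-1) g = sum_i g_i^2 / H_ii
  = (-6.038)^2/5 + (-6.9688)^2/9 + (-3.3995)^2/10 + (-2.3979)^2/5
  = 7.2915 + 5.396 + 1.1557 + 1.15 = 14.9932
Step 3: Objective decrease = 0.5 * g^T H^(-1) g = 7.4966


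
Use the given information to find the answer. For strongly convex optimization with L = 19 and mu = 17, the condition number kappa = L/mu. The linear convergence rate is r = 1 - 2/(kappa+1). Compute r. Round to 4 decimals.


Step 1: Compute the condition number.
kappa = L/mu = 19/17 = 1.1176
Step 2: Compute the convergence rate.
r = 1 - 2/(kappa + 1) = 1 - 2*mu/(L + mu) = (L - mu)/(L + mu) = 2/36 = 0.0556


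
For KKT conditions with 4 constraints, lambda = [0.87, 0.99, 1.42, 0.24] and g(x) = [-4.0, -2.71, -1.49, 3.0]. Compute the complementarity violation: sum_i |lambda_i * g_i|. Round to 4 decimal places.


KKT complementary slackness check:
lambda_1 * g_1 = 0.87 * -4.0 = -3.48
lambda_2 * g_2 = 0.99 * -2.71 = -2.6829
lambda_3 * g_3 = 1.42 * -1.49 = -2.1158
lambda_4 * g_4 = 0.24 * 3.0 = 0.72
Total violation = 3.48 + 2.6829 + 2.1158 + 0.72 = 8.9987


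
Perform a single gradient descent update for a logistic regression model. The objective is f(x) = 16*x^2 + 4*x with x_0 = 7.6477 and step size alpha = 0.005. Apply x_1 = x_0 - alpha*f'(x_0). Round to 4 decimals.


We compute the gradient at x_0 and apply the update.
f'(x) = 32*x + 4
f'(7.6477) = 32*7.6477 + 4 = 248.7264
x_1 = 7.6477 - 0.005*248.7264 = 6.4041


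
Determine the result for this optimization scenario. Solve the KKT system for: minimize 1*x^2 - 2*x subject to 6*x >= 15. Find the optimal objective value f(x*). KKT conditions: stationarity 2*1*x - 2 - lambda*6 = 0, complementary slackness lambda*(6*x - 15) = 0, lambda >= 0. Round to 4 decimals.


Step 1: Try lambda = 0 (constraint inactive).
x_unc = 2/(2*1) = 1.0
Check: 6*1.0 = 6.0 < 15 -- violated!
Step 2: Constraint must be active: 6*x = 15
x* = 15/6 = 2.5
lambda = (2*1*2.5 - 2)/6 = 0.5
Step 3: Compute optimal value.
f(x*) = 1*2.5^2 - 2*2.5 = 1.25


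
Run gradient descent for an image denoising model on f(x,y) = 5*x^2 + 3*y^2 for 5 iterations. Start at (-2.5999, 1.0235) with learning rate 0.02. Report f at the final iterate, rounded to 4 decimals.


Gradient descent on f(x,y) = 5*x^2 + 3*y^2.
Starting point: (-2.5999, 1.0235), alpha = 0.02
Step 1: grad_x = 2*5*-2.5999 = -25.999, grad_y = 2*3*1.0235 = 6.141
  x_1 = -2.5999 - 0.02*-25.999 = -2.0799
  y_1 = 1.0235 - 0.02*6.141 = 0.9007
Step 2: grad_x = 2*5*-2.0799 = -20.7992, grad_y = 2*3*0.9007 = 5.4041
  x_2 = -2.0799 - 0.02*-20.7992 = -1.6639
  y_2 = 0.9007 - 0.02*5.4041 = 0.7926
Step 3: grad_x = 2*5*-1.6639 = -16.6394, grad_y = 2*3*0.7926 = 4.7556
  x_3 = -1.6639 - 0.02*-16.6394 = -1.3311
  y_3 = 0.7926 - 0.02*4.7556 = 0.6975
Step 4: grad_x = 2*5*-1.3311 = -13.3115, grad_y = 2*3*0.6975 = 4.1849
  x_4 = -1.3311 - 0.02*-13.3115 = -1.0649
  y_4 = 0.6975 - 0.02*4.1849 = 0.6138
Step 5: grad_x = 2*5*-1.0649 = -10.6492, grad_y = 2*3*0.6138 = 3.6827
  x_5 = -1.0649 - 0.02*-10.6492 = -0.8519
  y_5 = 0.6138 - 0.02*3.6827 = 0.5401
f(-0.8519, 0.5401) = 5*(-0.8519)^2 + 3*0.5401^2 = 4.5042


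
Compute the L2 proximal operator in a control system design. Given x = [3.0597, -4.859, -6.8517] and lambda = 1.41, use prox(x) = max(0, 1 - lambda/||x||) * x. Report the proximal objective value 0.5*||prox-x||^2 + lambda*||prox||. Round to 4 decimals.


Step 1: Compute ||x||.
||x|| = 8.9397
Step 2: Compute scaling factor.
scale = max(0, 1 - 1.41/8.9397) = 0.8423
Step 3: prox(x) = [2.5771, -4.0926, -5.771]
||prox(x)|| = 7.5297
Step 4: Proximal objective.
0.5*||prox-x||^2 = 0.9941
lambda*||prox|| = 10.6169
Total = 11.6109


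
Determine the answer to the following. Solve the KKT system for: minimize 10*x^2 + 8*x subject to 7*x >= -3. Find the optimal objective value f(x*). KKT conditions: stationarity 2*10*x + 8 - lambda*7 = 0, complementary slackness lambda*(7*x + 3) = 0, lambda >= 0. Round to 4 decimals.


Step 1: Try lambda = 0 (constraint inactive).
Stationarity: 2*10*x + 8 = 0
x* = -8/(2*10) = -0.4
Check constraint: 7*-0.4 = -2.8 >= -3 -- satisfied.
Step 2: Compute optimal value.
f(x*) = 10*(-0.4)^2 + 8*(-0.4) = -1.6


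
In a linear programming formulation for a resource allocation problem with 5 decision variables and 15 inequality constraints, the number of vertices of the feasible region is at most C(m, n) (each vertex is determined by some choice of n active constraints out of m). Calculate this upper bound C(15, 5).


Each vertex corresponds to some choice of n active constraints out of m, so the number of vertices is at most C(m, n) = m! / (n!(m-n)!).
m = 15, n = 5
Numerator: 15 * 14 * 13 * 12 * 11
Denominator: 5! = 120
C(15, 5) = 3003


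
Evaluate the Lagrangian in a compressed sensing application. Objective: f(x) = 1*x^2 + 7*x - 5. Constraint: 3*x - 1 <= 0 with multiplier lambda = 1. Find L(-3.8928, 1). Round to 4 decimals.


Step 1: Evaluate f(x).
f(-3.8928) = 1*(-3.8928)^2 + 7*(-3.8928) - 5 = -17.0957
Step 2: Evaluate g(x).
g(-3.8928) = 3*-3.8928 - 1 = -12.6784
Step 3: Compute Lagrangian.
L = -17.0957 + 1*-12.6784 = -29.7741


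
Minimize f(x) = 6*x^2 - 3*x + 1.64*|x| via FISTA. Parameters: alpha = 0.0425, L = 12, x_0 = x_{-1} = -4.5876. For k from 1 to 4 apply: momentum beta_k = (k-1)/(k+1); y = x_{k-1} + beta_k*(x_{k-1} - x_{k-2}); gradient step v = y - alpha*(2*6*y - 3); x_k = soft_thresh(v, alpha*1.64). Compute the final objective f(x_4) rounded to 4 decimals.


FISTA on f(x) = 6*x^2 - 3*x + 1.64*|x|
L = 12, alpha = 0.0425
Iteration 1: beta = 0.0, y = -4.5876 + 0.0*(-4.5876 + 4.5876) = -4.5876
  grad(y) = -58.0512, v = y - alpha*grad = -2.1204
  prox(v) = soft_thresh(-2.1204, 0.0697) = -2.0507
Iteration 2: beta = 0.3333, y = -2.0507 + 0.3333*(-2.0507 + 4.5876) = -1.2051
  grad(y) = -17.4612, v = y - alpha*grad = -0.463
  prox(v) = soft_thresh(-0.463, 0.0697) = -0.3933
Iteration 3: beta = 0.5, y = -0.3933 + 0.5*(-0.3933 + 2.0507) = 0.4354
  grad(y) = 2.225, v = y - alpha*grad = 0.3409
  prox(v) = soft_thresh(0.3409, 0.0697) = 0.2712
Iteration 4: beta = 0.6, y = 0.2712 + 0.6*(0.2712 + 0.3933) = 0.6698
  grad(y) = 5.0379, v = y - alpha*grad = 0.4557
  prox(v) = soft_thresh(0.4557, 0.0697) = 0.386
f(x_4) = 6*0.386^2 - 3*0.386 + 1.64*|0.386| = 0.3691


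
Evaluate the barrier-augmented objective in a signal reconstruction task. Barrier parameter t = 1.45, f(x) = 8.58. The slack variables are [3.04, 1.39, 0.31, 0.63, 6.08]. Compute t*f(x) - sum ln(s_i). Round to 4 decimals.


Step 1: Compute log-barrier.
ln values: [1.1119, 0.3293, -1.1712, -0.462, 1.805]
phi = -(1.1119 + 0.3293 - 1.1712 - 0.462 + 1.805) = -1.6129
Step 2: Compute augmented objective.
t*f(x) = 1.45*8.58 = 12.441
Total = 12.441 - 1.6129 = 10.8281


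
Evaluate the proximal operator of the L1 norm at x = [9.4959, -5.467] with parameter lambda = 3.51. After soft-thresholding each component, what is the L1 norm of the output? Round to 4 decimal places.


Soft-thresholding with lambda = 3.51:
prox(9.4959) = sign(9.4959)*max(|9.4959| - 3.51, 0) = 5.9859
prox(-5.467) = sign(-5.467)*max(|-5.467| - 3.51, 0) = -1.957
prox(x) = [5.9859, -1.957]
||prox(x)||_1 = 5.9859 + 1.957 = 7.9429


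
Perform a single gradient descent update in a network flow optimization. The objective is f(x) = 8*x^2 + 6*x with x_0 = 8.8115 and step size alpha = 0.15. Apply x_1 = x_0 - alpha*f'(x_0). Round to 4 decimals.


We compute the gradient at x_0 and apply the update.
f'(x) = 16*x + 6
f'(8.8115) = 16*8.8115 + 6 = 146.984
x_1 = 8.8115 - 0.15*146.984 = -13.2361


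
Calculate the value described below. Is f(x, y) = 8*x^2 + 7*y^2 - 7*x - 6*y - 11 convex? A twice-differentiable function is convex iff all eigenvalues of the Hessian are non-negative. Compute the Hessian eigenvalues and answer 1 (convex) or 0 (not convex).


The Hessian of f(x,y) = 8*x^2 + 7*y^2 - 7*x - 6*y - 11 is:
H = [[16, 0], [0, 14]]
Trace = 16 + 14 = 30
Determinant = 16*14 - (0)^2 = 224
Discriminant = (30)^2 - 4*224 = 4.0
Eigenvalues: lambda_1 = 14.0, lambda_2 = 16.0
The function is convex.

1


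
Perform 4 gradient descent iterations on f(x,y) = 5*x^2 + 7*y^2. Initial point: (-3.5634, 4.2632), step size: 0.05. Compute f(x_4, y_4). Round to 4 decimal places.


Gradient descent on f(x,y) = 5*x^2 + 7*y^2.
Starting point: (-3.5634, 4.2632), alpha = 0.05
Step 1: grad_x = 2*5*-3.5634 = -35.634, grad_y = 2*7*4.2632 = 59.6848
  x_1 = -3.5634 - 0.05*-35.634 = -1.7817
  y_1 = 4.2632 - 0.05*59.6848 = 1.279
Step 2: grad_x = 2*5*-1.7817 = -17.817, grad_y = 2*7*1.279 = 17.9054
  x_2 = -1.7817 - 0.05*-17.817 = -0.8909
  y_2 = 1.279 - 0.05*17.9054 = 0.3837
Step 3: grad_x = 2*5*-0.8909 = -8.9085, grad_y = 2*7*0.3837 = 5.3716
  x_3 = -0.8909 - 0.05*-8.9085 = -0.4454
  y_3 = 0.3837 - 0.05*5.3716 = 0.1151
Step 4: grad_x = 2*5*-0.4454 = -4.4543, grad_y = 2*7*0.1151 = 1.6115
  x_4 = -0.4454 - 0.05*-4.4543 = -0.2227
  y_4 = 0.1151 - 0.05*1.6115 = 0.0345
f(-0.2227, 0.0345) = 5*(-0.2227)^2 + 7*0.0345^2 = 0.2564


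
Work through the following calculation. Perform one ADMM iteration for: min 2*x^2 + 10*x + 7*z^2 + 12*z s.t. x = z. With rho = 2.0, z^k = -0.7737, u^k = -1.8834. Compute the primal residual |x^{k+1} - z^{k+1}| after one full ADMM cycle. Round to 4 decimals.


ADMM iteration with rho = 2.0, z^k = -0.7737, u^k = -1.8834
Step 1: x-update.
Minimize 2*x^2 + 10*x + (2.0/2)*(x + 0.7737 - 1.8834)^2
FOC: (2*2 + 2.0)*x = -10 + 2.0*(-0.7737 + 1.8834)
x^{k+1} = -1.2968
Step 2: z-update.
Minimize 7*z^2 + 12*z + (2.0/2)*(-1.2968 - z - 1.8834)^2
FOC: (2*7 + 2.0)*z = -12 + 2.0*(-1.2968 - 1.8834)
z^{k+1} = -1.1475
Step 3: u-update.
u^{k+1} = -1.8834 - 1.2968 + 1.1475 = -2.0326
Step 4: Primal residual = |-1.2968 + 1.1475| = 0.1492


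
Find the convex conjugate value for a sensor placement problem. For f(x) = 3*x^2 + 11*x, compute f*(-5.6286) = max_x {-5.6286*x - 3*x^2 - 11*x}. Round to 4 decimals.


f*(y) = sup_x {y*x - a*x^2 - b*x} = sup_x {(y-b)*x - a*x^2}
FOC: (y - b) - 2a*x = 0 => x* = (y - b)/(2a)
x* = (-5.6286 - 11)/(2*3) = -2.7714
f*(-5.6286) = (y-b)^2/(4a) = (-5.6286 - 11)^2/(4*3)
= 276.5103/12 = 23.0425


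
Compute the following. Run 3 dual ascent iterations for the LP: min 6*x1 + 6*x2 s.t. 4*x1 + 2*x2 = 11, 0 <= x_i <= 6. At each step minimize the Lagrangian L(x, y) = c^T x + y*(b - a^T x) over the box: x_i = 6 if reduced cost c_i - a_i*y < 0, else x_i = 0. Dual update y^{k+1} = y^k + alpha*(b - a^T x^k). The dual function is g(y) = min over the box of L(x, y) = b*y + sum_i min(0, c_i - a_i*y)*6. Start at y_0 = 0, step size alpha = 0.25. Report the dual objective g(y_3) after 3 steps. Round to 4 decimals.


Dual ascent for LP: min 6*x1 + 6*x2, 4*x1 + 2*x2 = 11, 0 <= x_i <= 6
Step 1: y^k = 0.0, reduced costs: (6.0, 6.0)
  x^k = (0.0, 0.0), subgradient = b - a^T x = 11.0
  y^{k+1} = 0.0 + 0.25*11.0 = 2.75
Step 2: y^k = 2.75, reduced costs: (-5.0, 0.5)
  x^k = (6.0, 0.0), subgradient = b - a^T x = -13.0
  y^{k+1} = 2.75 + 0.25*-13.0 = -0.5
Step 3: y^k = -0.5, reduced costs: (8.0, 7.0)
  x^k = (0.0, 0.0), subgradient = b - a^T x = 11.0
  y^{k+1} = -0.5 + 0.25*11.0 = 2.25
Dual objective at y_3 = 2.25: reduced costs (-3.0, 1.5), box minimizer x = (6.0, 0.0)
g(y_3) = b*y + (c1 - a1*y)*x1 + (c2 - a2*y)*x2 = 11*2.25 + (-3.0)*6.0 + 1.5*0.0 = 24.75 - 18.0 + 0.0 = 6.75


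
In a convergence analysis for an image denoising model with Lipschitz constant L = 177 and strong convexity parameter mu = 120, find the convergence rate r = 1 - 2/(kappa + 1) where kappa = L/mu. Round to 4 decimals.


Step 1: Compute the condition number.
kappa = L/mu = 177/120 = 1.475
Step 2: Compute the convergence rate.
r = 1 - 2/(kappa + 1) = 1 - 2*mu/(L + mu) = (L - mu)/(L + mu) = 57/297 = 0.1919


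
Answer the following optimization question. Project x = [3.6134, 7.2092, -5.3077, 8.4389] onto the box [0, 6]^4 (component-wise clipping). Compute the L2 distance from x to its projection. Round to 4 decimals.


Project each component onto [0, 6].
clip(3.6134) = 3.6134, clip(7.2092) = 6.0, clip(-5.3077) = 0.0, clip(8.4389) = 6.0
Projection = [3.6134, 6.0, 0.0, 6.0]
Squared diffs: [0.0, 1.4622, 28.1717, 5.9482]
Distance = sqrt(35.5821) = 5.9651


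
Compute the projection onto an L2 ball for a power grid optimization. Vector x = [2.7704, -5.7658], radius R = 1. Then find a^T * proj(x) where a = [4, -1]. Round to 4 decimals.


Step 1: Compute ||x|| (intermediates to 6 decimals).
||x|| = sqrt(2.7704^2 + (-5.7658)^2) = 6.39684
Step 2: Project.
Since ||x|| > R, scale = R/||x|| = 1/6.39684 = 0.156327, proj(x) = scale * x
proj(x) = [0.433088, -0.90135]
Step 3: Dot product.
a^T * proj(x) = 4*0.433088 - 1*(-0.90135) = 2.6337


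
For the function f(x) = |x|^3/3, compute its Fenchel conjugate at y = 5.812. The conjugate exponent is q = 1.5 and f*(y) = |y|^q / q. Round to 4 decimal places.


The conjugate exponent q satisfies 1/p + 1/q = 1.
p = 3, so q = 3/(3 - 1) = 1.5
|y|^q = 5.812^1.5 = 14.0116
f*(5.812) = 14.0116 / 1.5 = 9.3411


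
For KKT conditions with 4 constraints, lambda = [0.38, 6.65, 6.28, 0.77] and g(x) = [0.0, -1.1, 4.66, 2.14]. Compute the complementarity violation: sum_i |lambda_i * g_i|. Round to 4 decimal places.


KKT complementary slackness check:
lambda_1 * g_1 = 0.38 * 0.0 = 0.0
lambda_2 * g_2 = 6.65 * -1.1 = -7.315
lambda_3 * g_3 = 6.28 * 4.66 = 29.2648
lambda_4 * g_4 = 0.77 * 2.14 = 1.6478
Total violation = 0.0 + 7.315 + 29.2648 + 1.6478 = 38.2276


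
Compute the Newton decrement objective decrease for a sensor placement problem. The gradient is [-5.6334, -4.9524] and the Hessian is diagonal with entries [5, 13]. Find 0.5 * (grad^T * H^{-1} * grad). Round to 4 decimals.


Step 1: H is diagonal, so H^(-1) * g = [-1.1267, -0.381].
Step 2: g^T H^(-1) g = sum_i g_i^2 / H_ii
  = (-5.6334)^2/5 + (-4.9524)^2/13
  = 6.347 + 1.8866 = 8.2337
Step 3: Objective decrease = 0.5 * g^T H^(-1) g = 4.1168


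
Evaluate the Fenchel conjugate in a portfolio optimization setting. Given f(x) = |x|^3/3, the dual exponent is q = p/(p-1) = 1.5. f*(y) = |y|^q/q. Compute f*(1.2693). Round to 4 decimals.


The conjugate exponent q satisfies 1/p + 1/q = 1.
p = 3, so q = 3/(3 - 1) = 1.5
|y|^q = 1.2693^1.5 = 1.43
f*(1.2693) = 1.43 / 1.5 = 0.9534


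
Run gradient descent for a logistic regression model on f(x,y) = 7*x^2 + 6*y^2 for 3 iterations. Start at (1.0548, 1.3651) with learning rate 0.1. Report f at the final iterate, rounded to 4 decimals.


Gradient descent on f(x,y) = 7*x^2 + 6*y^2.
Starting point: (1.0548, 1.3651), alpha = 0.1
Step 1: grad_x = 2*7*1.0548 = 14.7672, grad_y = 2*6*1.3651 = 16.3812
  x_1 = 1.0548 - 0.1*14.7672 = -0.4219
  y_1 = 1.3651 - 0.1*16.3812 = -0.273
Step 2: grad_x = 2*7*-0.4219 = -5.9069, grad_y = 2*6*-0.273 = -3.2762
  x_2 = -0.4219 - 0.1*-5.9069 = 0.1688
  y_2 = -0.273 - 0.1*-3.2762 = 0.0546
Step 3: grad_x = 2*7*0.1688 = 2.3628, grad_y = 2*6*0.0546 = 0.6552
  x_3 = 0.1688 - 0.1*2.3628 = -0.0675
  y_3 = 0.0546 - 0.1*0.6552 = -0.0109
f(-0.0675, -0.0109) = 7*(-0.0675)^2 + 6*(-0.0109)^2 = 0.0326


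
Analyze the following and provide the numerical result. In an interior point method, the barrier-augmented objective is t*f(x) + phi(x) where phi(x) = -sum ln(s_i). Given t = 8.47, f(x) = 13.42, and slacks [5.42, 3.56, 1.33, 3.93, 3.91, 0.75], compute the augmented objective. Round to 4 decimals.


Step 1: Compute log-barrier.
ln values: [1.6901, 1.2698, 0.2852, 1.3686, 1.3635, -0.2877]
phi = -(1.6901 + 1.2698 + 0.2852 + 1.3686 + 1.3635 - 0.2877) = -5.6895
Step 2: Compute augmented objective.
t*f(x) = 8.47*13.42 = 113.6674
Total = 113.6674 - 5.6895 = 107.9779


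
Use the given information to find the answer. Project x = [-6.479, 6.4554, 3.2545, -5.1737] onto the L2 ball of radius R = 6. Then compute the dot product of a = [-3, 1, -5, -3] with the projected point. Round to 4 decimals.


Step 1: Compute ||x|| (intermediates to 6 decimals).
||x|| = sqrt((-6.479)^2 + 6.4554^2 + 3.2545^2 + (-5.1737)^2) = 11.00039
Step 2: Project.
Since ||x|| > R, scale = R/||x|| = 6/11.00039 = 0.545435, proj(x) = scale * x
proj(x) = [-3.533873, 3.521001, 1.775118, -2.821917]
Step 3: Dot product.
a^T * proj(x) = -3*(-3.533873) + 1*3.521001 - 5*1.775118 - 3*(-2.821917) = 13.7128


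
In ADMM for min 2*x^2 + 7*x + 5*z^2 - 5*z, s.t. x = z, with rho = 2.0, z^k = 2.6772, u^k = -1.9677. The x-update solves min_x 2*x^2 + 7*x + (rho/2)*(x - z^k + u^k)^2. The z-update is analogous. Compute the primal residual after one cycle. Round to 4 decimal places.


ADMM iteration with rho = 2.0, z^k = 2.6772, u^k = -1.9677
Step 1: x-update.
Minimize 2*x^2 + 7*x + (2.0/2)*(x - 2.6772 - 1.9677)^2
FOC: (2*2 + 2.0)*x = -7 + 2.0*(2.6772 + 1.9677)
x^{k+1} = 0.3816
Step 2: z-update.
Minimize 5*z^2 - 5*z + (2.0/2)*(0.3816 - z - 1.9677)^2
FOC: (2*5 + 2.0)*z = 5 + 2.0*(0.3816 - 1.9677)
z^{k+1} = 0.1523
Step 3: u-update.
u^{k+1} = -1.9677 + 0.3816 - 0.1523 = -1.7384
Step 4: Primal residual = |0.3816 - 0.1523| = 0.2293


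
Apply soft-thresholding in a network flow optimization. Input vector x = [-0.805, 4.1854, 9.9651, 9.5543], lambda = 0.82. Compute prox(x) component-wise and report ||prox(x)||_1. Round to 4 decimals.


Soft-thresholding with lambda = 0.82:
prox(-0.805) = sign(-0.805)*max(|-0.805| - 0.82, 0) = 0.0
prox(4.1854) = sign(4.1854)*max(|4.1854| - 0.82, 0) = 3.3654
prox(9.9651) = sign(9.9651)*max(|9.9651| - 0.82, 0) = 9.1451
prox(9.5543) = sign(9.5543)*max(|9.5543| - 0.82, 0) = 8.7343
prox(x) = [0.0, 3.3654, 9.1451, 8.7343]
||prox(x)||_1 = 0.0 + 3.3654 + 9.1451 + 8.7343 = 21.2448


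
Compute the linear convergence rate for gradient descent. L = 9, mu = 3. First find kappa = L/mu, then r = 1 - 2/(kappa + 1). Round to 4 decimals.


Step 1: Compute the condition number.
kappa = L/mu = 9/3 = 3.0
Step 2: Compute the convergence rate.
r = 1 - 2/(kappa + 1) = 1 - 2*mu/(L + mu) = (L - mu)/(L + mu) = 6/12 = 0.5


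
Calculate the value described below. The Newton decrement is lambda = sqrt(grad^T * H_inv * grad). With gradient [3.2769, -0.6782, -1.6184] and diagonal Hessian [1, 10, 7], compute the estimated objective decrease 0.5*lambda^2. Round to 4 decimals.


Step 1: H is diagonal, so H^(-1) * g = [3.2769, -0.0678, -0.2312].
Step 2: g^T H^(-1) g = sum_i g_i^2 / H_ii
  = (3.2769)^2/1 + (-0.6782)^2/10 + (-1.6184)^2/7
  = 10.7381 + 0.046 + 0.3742 = 11.1582
Step 3: Objective decrease = 0.5 * g^T H^(-1) g = 5.5791


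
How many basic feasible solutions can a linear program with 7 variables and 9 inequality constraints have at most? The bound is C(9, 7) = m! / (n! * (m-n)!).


Each vertex corresponds to some choice of n active constraints out of m, so the number of vertices is at most C(m, n) = m! / (n!(m-n)!).
m = 9, n = 7
Numerator: 9 * 8 * 7 * 6 * 5 * 4 * 3
Denominator: 7! = 5040
C(9, 7) = 36


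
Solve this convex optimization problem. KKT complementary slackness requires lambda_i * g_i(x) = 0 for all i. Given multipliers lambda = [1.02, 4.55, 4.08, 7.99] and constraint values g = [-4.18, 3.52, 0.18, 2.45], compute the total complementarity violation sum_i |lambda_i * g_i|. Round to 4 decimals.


KKT complementary slackness check:
lambda_1 * g_1 = 1.02 * -4.18 = -4.2636
lambda_2 * g_2 = 4.55 * 3.52 = 16.016
lambda_3 * g_3 = 4.08 * 0.18 = 0.7344
lambda_4 * g_4 = 7.99 * 2.45 = 19.5755
Total violation = 4.2636 + 16.016 + 0.7344 + 19.5755 = 40.5895


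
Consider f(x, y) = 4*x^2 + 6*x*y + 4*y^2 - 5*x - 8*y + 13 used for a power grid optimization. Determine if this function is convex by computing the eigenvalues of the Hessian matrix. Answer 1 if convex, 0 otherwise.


The Hessian of f(x,y) = 4*x^2 + 6*x*y + 4*y^2 - 5*x - 8*y + 13 is:
H = [[8, 6], [6, 8]]
Trace = 8 + 8 = 16
Determinant = 8*8 - (6)^2 = 28
Discriminant = (16)^2 - 4*28 = 144.0
Eigenvalues: lambda_1 = 2.0, lambda_2 = 14.0
The function is convex.

1


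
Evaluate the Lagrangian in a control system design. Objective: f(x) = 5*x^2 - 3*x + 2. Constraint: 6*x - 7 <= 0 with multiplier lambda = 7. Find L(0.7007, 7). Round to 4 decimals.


Step 1: Evaluate f(x).
f(0.7007) = 5*0.7007^2 - 3*0.7007 + 2 = 2.3528
Step 2: Evaluate g(x).
g(0.7007) = 6*0.7007 - 7 = -2.7958
Step 3: Compute Lagrangian.
L = 2.3528 + 7*-2.7958 = -17.2178


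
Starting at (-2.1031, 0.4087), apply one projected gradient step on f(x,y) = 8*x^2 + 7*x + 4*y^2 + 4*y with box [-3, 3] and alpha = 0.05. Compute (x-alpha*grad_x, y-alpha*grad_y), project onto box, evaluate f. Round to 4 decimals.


Step 1: Compute gradient at (-2.1031, 0.4087).
grad_x = 2*8*-2.1031 + 7 = -26.6496
grad_y = 2*4*0.4087 + 4 = 7.2696
Step 2: Gradient step.
x_raw = -2.1031 - 0.05*-26.6496 = -0.7706
y_raw = 0.4087 - 0.05*7.2696 = 0.0452
Step 3: Project onto [-3, 3].
x_proj = clip(-0.7706) = -0.7706
y_proj = clip(0.0452) = 0.0452
Step 4: Evaluate f.
f(-0.7706, 0.0452) = -0.4544


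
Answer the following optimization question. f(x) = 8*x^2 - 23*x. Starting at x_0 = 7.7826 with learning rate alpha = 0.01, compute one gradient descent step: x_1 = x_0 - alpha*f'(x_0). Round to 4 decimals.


We compute the gradient at x_0 and apply the update.
f'(x) = 16*x - 23
f'(7.7826) = 16*7.7826 - 23 = 101.5216
x_1 = 7.7826 - 0.01*101.5216 = 6.7674


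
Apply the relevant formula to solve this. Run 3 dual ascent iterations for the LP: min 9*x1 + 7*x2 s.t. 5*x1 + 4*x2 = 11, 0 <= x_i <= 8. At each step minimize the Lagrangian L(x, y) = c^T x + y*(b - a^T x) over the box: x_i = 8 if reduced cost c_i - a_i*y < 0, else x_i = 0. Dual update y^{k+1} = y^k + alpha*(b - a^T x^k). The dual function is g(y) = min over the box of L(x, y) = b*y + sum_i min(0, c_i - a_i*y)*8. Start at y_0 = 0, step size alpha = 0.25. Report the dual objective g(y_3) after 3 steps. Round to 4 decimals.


Dual ascent for LP: min 9*x1 + 7*x2, 5*x1 + 4*x2 = 11, 0 <= x_i <= 8
Step 1: y^k = 0.0, reduced costs: (9.0, 7.0)
  x^k = (0.0, 0.0), subgradient = b - a^T x = 11.0
  y^{k+1} = 0.0 + 0.25*11.0 = 2.75
Step 2: y^k = 2.75, reduced costs: (-4.75, -4.0)
  x^k = (8.0, 8.0), subgradient = b - a^T x = -61.0
  y^{k+1} = 2.75 + 0.25*-61.0 = -12.5
Step 3: y^k = -12.5, reduced costs: (71.5, 57.0)
  x^k = (0.0, 0.0), subgradient = b - a^T x = 11.0
  y^{k+1} = -12.5 + 0.25*11.0 = -9.75
Dual objective at y_3 = -9.75: reduced costs (57.75, 46.0), box minimizer x = (0.0, 0.0)
g(y_3) = b*y + (c1 - a1*y)*x1 + (c2 - a2*y)*x2 = 11*(-9.75) + 57.75*0.0 + 46.0*0.0 = -107.25 + 0.0 + 0.0 = -107.25


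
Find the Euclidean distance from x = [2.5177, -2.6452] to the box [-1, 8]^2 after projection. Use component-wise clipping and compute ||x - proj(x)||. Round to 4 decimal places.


Project each component onto [-1, 8].
clip(2.5177) = 2.5177, clip(-2.6452) = -1.0
Projection = [2.5177, -1.0]
Squared diffs: [0.0, 2.7067]
Distance = sqrt(2.7067) = 1.6452


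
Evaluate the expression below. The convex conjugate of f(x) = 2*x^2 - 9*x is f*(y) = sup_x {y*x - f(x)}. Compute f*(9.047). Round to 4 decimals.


f*(y) = sup_x {y*x - a*x^2 - b*x} = sup_x {(y-b)*x - a*x^2}
FOC: (y - b) - 2a*x = 0 => x* = (y - b)/(2a)
x* = (9.047 + 9)/(2*2) = 4.5118
f*(9.047) = (y-b)^2/(4a) = (9.047 + 9)^2/(4*2)
= 325.6942/8 = 40.7118
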